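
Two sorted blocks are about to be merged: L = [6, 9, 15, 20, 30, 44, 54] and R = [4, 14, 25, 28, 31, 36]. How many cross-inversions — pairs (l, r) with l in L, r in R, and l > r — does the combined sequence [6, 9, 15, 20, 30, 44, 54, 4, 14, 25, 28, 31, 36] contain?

22 split inversions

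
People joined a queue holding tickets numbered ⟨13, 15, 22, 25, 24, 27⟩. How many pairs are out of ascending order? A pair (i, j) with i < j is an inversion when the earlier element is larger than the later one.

1 out-of-order pair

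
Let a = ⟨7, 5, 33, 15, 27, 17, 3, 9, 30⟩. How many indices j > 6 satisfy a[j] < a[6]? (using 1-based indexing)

2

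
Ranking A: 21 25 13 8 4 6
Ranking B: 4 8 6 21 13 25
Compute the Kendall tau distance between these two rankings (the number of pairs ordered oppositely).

Assign each item its position (1..6) in the first ordering, then rewrite the second ordering as that position sequence:
positions: 21→1, 25→2, 13→3, 8→4, 4→5, 6→6
second ordering as positions: [5, 4, 6, 1, 3, 2]
Discordant pairs = inversions in this position sequence.
5: 4, 1, 3, 2 → 4
4: 1, 3, 2 → 3
6: 1, 3, 2 → 3
1: 0
3: 2 → 1
2: 0
Total: 4 + 3 + 3 + 0 + 1 + 0 = 11

11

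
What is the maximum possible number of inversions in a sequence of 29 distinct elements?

There are 406 inversions.

The maximum occurs when the array is in strictly decreasing order: every one of the C(29, 2) pairs is inverted.
C(29, 2) = 29·28/2 = 406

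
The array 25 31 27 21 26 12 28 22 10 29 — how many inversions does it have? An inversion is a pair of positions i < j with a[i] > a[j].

26 inversions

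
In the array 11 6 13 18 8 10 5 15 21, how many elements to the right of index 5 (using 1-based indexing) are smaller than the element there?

The element at index 5 is 8.
Elements after it: 10, 5, 15, 21
Those smaller than 8: 5

1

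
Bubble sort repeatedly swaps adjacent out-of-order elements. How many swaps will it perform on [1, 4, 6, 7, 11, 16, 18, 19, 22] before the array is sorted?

The minimum number of adjacent swaps to sort an array equals its inversion count, since every such swap removes exactly one inversion.
Count inversions — for each element, later elements that are smaller:
1: none → 0
4: none → 0
6: none → 0
7: none → 0
11: none → 0
16: none → 0
18: none → 0
19: none → 0
22: none → 0
Total inversions: 0 + 0 + 0 + 0 + 0 + 0 + 0 + 0 + 0 = 0

0 swaps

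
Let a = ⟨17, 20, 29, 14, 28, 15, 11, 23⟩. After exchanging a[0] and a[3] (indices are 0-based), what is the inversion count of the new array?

15

Positions 0 and 3 hold 17 and 14; after swapping, the array is [14, 20, 29, 17, 28, 15, 11, 23].
Count, for each position, how many later elements it exceeds:
14: 1
20: 3
29: 5
17: 2
28: 3
15: 1
11: 0
23: 0
Sum: 1 + 3 + 5 + 2 + 3 + 1 + 0 + 0 = 15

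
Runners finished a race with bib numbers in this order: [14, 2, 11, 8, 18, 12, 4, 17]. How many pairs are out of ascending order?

12

For each element, count later entries that are smaller:
14: 5
2: 0
11: 2
8: 1
18: 3
12: 1
4: 0
17: 0
Sum: 5 + 0 + 2 + 1 + 3 + 1 + 0 + 0 = 12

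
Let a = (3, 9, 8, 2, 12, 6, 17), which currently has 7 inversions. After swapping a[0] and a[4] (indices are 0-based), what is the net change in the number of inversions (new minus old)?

+5

Positions 0 and 4 hold 3 and 12; after swapping, the array is [12, 9, 8, 2, 3, 6, 17].
Count, for each position, how many later elements it exceeds:
12 → 9, 8, 2, 3, 6 → 5
9 → 8, 2, 3, 6 → 4
8 → 2, 3, 6 → 3
2 → none → 0
3 → none → 0
6 → none → 0
17 → none → 0
Sum: 5 + 4 + 3 + 0 + 0 + 0 + 0 = 12
Change: 12 − 7 = +5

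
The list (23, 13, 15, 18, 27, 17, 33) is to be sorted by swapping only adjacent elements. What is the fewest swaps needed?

6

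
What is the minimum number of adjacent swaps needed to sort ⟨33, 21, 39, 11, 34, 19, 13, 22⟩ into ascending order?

The minimum number of adjacent swaps to sort an array equals its inversion count, since every such swap removes exactly one inversion.
Count inversions — for each element, later elements that are smaller:
33: 21, 11, 19, 13, 22 → 5
21: 11, 19, 13 → 3
39: 11, 34, 19, 13, 22 → 5
11: none → 0
34: 19, 13, 22 → 3
19: 13 → 1
13: none → 0
22: none → 0
Total inversions: 5 + 3 + 5 + 0 + 3 + 1 + 0 + 0 = 17

17 swaps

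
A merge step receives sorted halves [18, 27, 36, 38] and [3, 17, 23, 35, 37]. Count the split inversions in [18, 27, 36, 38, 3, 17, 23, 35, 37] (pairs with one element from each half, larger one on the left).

For each element r of the right run, count left-run elements greater than r:
r = 3: 18, 27, 36, 38 → 4
r = 17: 18, 27, 36, 38 → 4
r = 23: 27, 36, 38 → 3
r = 35: 36, 38 → 2
r = 37: 38 → 1
Cross-inversions: 4 + 4 + 3 + 2 + 1 = 14

14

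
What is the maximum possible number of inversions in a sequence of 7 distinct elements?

21 inversions

A reversed (strictly descending) arrangement makes every pair an inversion, giving C(7, 2) inversions.
C(7, 2) = 7·6/2 = 21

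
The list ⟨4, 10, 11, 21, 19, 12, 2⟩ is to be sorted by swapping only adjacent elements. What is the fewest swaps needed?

9

Each adjacent swap fixes exactly one inversion, so the minimum swap count equals the number of inversions.
Count inversions — for each element, later elements that are smaller:
4: 2 → 1
10: 2 → 1
11: 2 → 1
21: 19, 12, 2 → 3
19: 12, 2 → 2
12: 2 → 1
2: none → 0
Total inversions: 1 + 1 + 1 + 3 + 2 + 1 + 0 = 9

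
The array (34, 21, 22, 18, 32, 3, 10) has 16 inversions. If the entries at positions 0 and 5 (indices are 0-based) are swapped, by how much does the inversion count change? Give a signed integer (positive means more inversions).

Positions 0 and 5 hold 34 and 3; after swapping, the array is [3, 21, 22, 18, 32, 34, 10].
Sweep left to right; for each value list the smaller values that follow it:
3: 0
21: 2
22: 2
18: 1
32: 1
34: 1
10: 0
Sum: 0 + 2 + 2 + 1 + 1 + 1 + 0 = 7
Change: 7 − 16 = -9

-9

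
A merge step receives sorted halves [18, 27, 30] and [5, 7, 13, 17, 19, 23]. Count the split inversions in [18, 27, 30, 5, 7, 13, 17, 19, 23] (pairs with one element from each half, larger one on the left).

16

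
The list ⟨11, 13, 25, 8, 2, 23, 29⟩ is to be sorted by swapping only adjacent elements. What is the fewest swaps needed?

Adjacent swaps: 8

Minimum adjacent swaps = number of inversions (each swap of adjacent out-of-order elements removes one inversion and no swap can remove more).
Count inversions — for each element, later elements that are smaller:
11: 8, 2 → 2
13: 8, 2 → 2
25: 8, 2, 23 → 3
8: 2 → 1
2: none → 0
23: none → 0
29: none → 0
Total inversions: 2 + 2 + 3 + 1 + 0 + 0 + 0 = 8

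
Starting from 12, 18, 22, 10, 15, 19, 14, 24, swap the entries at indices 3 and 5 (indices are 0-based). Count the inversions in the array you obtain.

13 inversions

Positions 3 and 5 hold 10 and 19; after swapping, the array is [12, 18, 22, 19, 15, 10, 14, 24].
Element-by-element contributions:
12 → 10 → 1
18 → 15, 10, 14 → 3
22 → 19, 15, 10, 14 → 4
19 → 15, 10, 14 → 3
15 → 10, 14 → 2
10 → none → 0
14 → none → 0
24 → none → 0
Sum: 1 + 3 + 4 + 3 + 2 + 0 + 0 + 0 = 13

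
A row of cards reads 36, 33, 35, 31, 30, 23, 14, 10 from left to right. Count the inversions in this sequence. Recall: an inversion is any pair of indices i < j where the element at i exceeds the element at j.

Inversions: 27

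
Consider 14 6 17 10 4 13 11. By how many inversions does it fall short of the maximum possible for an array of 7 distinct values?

Maximum inversions for 7 distinct elements is C(7, 2) = 7·6/2 = 21.
Current inversions — for each element, count later smaller elements:
14: 5
6: 1
17: 4
10: 1
4: 0
13: 1
11: 0
Current total: 5 + 1 + 4 + 1 + 0 + 1 + 0 = 12
Shortfall: 21 − 12 = 9

9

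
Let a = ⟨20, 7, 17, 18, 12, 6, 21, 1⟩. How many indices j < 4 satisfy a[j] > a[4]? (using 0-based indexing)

The element at index 4 is 12.
Elements before it: 20, 7, 17, 18
Those larger than 12: 20, 17, 18

3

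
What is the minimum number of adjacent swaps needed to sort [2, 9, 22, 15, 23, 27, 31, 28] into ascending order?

2

Each adjacent swap fixes exactly one inversion, so the minimum swap count equals the number of inversions.
Count inversions — for each element, later elements that are smaller:
2: none → 0
9: none → 0
22: 15 → 1
15: none → 0
23: none → 0
27: none → 0
31: 28 → 1
28: none → 0
Total inversions: 0 + 0 + 1 + 0 + 0 + 0 + 1 + 0 = 2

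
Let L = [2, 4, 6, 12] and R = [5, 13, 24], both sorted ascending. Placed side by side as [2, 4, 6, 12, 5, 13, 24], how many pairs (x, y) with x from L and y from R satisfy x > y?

2 cross-inversions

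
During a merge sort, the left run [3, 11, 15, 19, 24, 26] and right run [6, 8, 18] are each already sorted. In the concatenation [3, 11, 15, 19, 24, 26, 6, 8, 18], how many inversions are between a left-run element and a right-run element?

Take each right-half value and tally the left-half values above it:
r = 6: 11, 15, 19, 24, 26 → 5
r = 8: 11, 15, 19, 24, 26 → 5
r = 18: 19, 24, 26 → 3
Cross-inversions: 5 + 5 + 3 = 13

13 cross-inversions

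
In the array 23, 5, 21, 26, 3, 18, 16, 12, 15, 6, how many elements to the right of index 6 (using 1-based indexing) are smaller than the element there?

4 such elements

The element at index 6 is 18.
Elements after it: 16, 12, 15, 6
Those smaller than 18: 16, 12, 15, 6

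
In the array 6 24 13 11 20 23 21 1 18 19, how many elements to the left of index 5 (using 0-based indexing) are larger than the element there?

1

The element at index 5 is 23.
Elements before it: 6, 24, 13, 11, 20
Those larger than 23: 24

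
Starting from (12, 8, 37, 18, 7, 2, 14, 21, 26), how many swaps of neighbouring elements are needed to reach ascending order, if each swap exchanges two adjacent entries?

Minimum adjacent swaps = number of inversions (each swap of adjacent out-of-order elements removes one inversion and no swap can remove more).
Count inversions — for each element, later elements that are smaller:
12: 8, 7, 2 → 3
8: 7, 2 → 2
37: 18, 7, 2, 14, 21, 26 → 6
18: 7, 2, 14 → 3
7: 2 → 1
2: none → 0
14: none → 0
21: none → 0
26: none → 0
Total inversions: 3 + 2 + 6 + 3 + 1 + 0 + 0 + 0 + 0 = 15

15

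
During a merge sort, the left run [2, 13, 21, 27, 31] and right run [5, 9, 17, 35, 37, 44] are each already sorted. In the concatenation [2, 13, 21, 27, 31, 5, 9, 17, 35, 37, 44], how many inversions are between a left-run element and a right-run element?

Count, for every r in R, how many entries of L exceed r:
r = 5: 13, 21, 27, 31 → 4
r = 9: 13, 21, 27, 31 → 4
r = 17: 21, 27, 31 → 3
r = 35: none → 0
r = 37: none → 0
r = 44: none → 0
Cross-inversions: 4 + 4 + 3 + 0 + 0 + 0 = 11

11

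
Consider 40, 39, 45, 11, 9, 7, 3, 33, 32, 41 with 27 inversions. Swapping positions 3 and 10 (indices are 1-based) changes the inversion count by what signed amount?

-1

Positions 3 and 10 hold 45 and 41; after swapping, the array is [40, 39, 41, 11, 9, 7, 3, 33, 32, 45].
For each element, count later entries that are smaller:
40: 7
39: 6
41: 6
11: 3
9: 2
7: 1
3: 0
33: 1
32: 0
45: 0
Sum: 7 + 6 + 6 + 3 + 2 + 1 + 0 + 1 + 0 + 0 = 26
Change: 26 − 27 = -1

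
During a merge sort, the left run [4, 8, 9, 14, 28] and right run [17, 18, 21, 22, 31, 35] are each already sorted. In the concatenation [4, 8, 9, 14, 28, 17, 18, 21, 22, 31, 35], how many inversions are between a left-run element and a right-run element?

Split inversions: 4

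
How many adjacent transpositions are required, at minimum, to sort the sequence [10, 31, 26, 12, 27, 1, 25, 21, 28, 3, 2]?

34 swaps

Minimum adjacent swaps = number of inversions (each swap of adjacent out-of-order elements removes one inversion and no swap can remove more).
Count inversions — for each element, later elements that are smaller:
10: 1, 3, 2 → 3
31: 26, 12, 27, 1, 25, 21, 28, 3, 2 → 9
26: 12, 1, 25, 21, 3, 2 → 6
12: 1, 3, 2 → 3
27: 1, 25, 21, 3, 2 → 5
1: none → 0
25: 21, 3, 2 → 3
21: 3, 2 → 2
28: 3, 2 → 2
3: 2 → 1
2: none → 0
Total inversions: 3 + 9 + 6 + 3 + 5 + 0 + 3 + 2 + 2 + 1 + 0 = 34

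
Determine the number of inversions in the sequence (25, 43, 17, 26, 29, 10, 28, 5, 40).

19

Count, for each position, how many later elements it exceeds:
25: 3
43: 7
17: 2
26: 2
29: 3
10: 1
28: 1
5: 0
40: 0
Sum: 3 + 7 + 2 + 2 + 3 + 1 + 1 + 0 + 0 = 19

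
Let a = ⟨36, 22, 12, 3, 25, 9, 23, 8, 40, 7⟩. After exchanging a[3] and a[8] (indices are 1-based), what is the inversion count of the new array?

24 inversions

Positions 3 and 8 hold 12 and 8; after swapping, the array is [36, 22, 8, 3, 25, 9, 23, 12, 40, 7].
Sweep left to right; for each value list the smaller values that follow it:
36: 8
22: 5
8: 2
3: 0
25: 4
9: 1
23: 2
12: 1
40: 1
7: 0
Sum: 8 + 5 + 2 + 0 + 4 + 1 + 2 + 1 + 1 + 0 = 24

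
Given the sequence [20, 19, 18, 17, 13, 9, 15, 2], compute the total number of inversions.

There are 26 inversions.

For each element, count later entries that are smaller:
20: 7
19: 6
18: 5
17: 4
13: 2
9: 1
15: 1
2: 0
Sum: 7 + 6 + 5 + 4 + 2 + 1 + 1 + 0 = 26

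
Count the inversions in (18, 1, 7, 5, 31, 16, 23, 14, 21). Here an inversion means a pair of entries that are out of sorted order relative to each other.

Element-by-element contributions:
18: 5
1: 0
7: 1
5: 0
31: 4
16: 1
23: 2
14: 0
21: 0
Sum: 5 + 0 + 1 + 0 + 4 + 1 + 2 + 0 + 0 = 13

13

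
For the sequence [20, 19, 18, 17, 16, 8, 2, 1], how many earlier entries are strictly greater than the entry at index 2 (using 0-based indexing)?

2

The element at index 2 is 18.
Elements before it: 20, 19
Those larger than 18: 20, 19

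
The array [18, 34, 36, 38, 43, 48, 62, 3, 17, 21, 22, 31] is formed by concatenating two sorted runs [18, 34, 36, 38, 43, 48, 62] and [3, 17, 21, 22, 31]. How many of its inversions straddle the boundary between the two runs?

There are 32 split inversions.

Count, for every r in R, how many entries of L exceed r:
r = 3: 18, 34, 36, 38, 43, 48, 62 → 7
r = 17: 18, 34, 36, 38, 43, 48, 62 → 7
r = 21: 34, 36, 38, 43, 48, 62 → 6
r = 22: 34, 36, 38, 43, 48, 62 → 6
r = 31: 34, 36, 38, 43, 48, 62 → 6
Cross-inversions: 7 + 7 + 6 + 6 + 6 = 32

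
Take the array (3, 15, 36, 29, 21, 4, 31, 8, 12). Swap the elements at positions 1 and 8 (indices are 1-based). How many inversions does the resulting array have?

There are 21 inversions.

Positions 1 and 8 hold 3 and 8; after swapping, the array is [8, 15, 36, 29, 21, 4, 31, 3, 12].
For each element, count later entries that are smaller:
8 → 4, 3 → 2
15 → 4, 3, 12 → 3
36 → 29, 21, 4, 31, 3, 12 → 6
29 → 21, 4, 3, 12 → 4
21 → 4, 3, 12 → 3
4 → 3 → 1
31 → 3, 12 → 2
3 → none → 0
12 → none → 0
Sum: 2 + 3 + 6 + 4 + 3 + 1 + 2 + 0 + 0 = 21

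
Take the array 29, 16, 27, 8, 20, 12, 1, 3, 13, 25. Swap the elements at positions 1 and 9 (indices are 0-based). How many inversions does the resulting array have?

32

Positions 1 and 9 hold 16 and 25; after swapping, the array is [29, 25, 27, 8, 20, 12, 1, 3, 13, 16].
Element-by-element contributions:
29 → 25, 27, 8, 20, 12, 1, 3, 13, 16 → 9
25 → 8, 20, 12, 1, 3, 13, 16 → 7
27 → 8, 20, 12, 1, 3, 13, 16 → 7
8 → 1, 3 → 2
20 → 12, 1, 3, 13, 16 → 5
12 → 1, 3 → 2
1 → none → 0
3 → none → 0
13 → none → 0
16 → none → 0
Sum: 9 + 7 + 7 + 2 + 5 + 2 + 0 + 0 + 0 + 0 = 32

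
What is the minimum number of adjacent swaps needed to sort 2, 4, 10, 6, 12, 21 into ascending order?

Minimum adjacent swaps = number of inversions (each swap of adjacent out-of-order elements removes one inversion and no swap can remove more).
Count inversions — for each element, later elements that are smaller:
2: none → 0
4: none → 0
10: 6 → 1
6: none → 0
12: none → 0
21: none → 0
Total inversions: 0 + 0 + 1 + 0 + 0 + 0 = 1

1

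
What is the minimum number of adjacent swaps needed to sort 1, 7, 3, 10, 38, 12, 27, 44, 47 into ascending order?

3

Minimum adjacent swaps = number of inversions (each swap of adjacent out-of-order elements removes one inversion and no swap can remove more).
Count inversions — for each element, later elements that are smaller:
1: none → 0
7: 3 → 1
3: none → 0
10: none → 0
38: 12, 27 → 2
12: none → 0
27: none → 0
44: none → 0
47: none → 0
Total inversions: 0 + 1 + 0 + 0 + 2 + 0 + 0 + 0 + 0 = 3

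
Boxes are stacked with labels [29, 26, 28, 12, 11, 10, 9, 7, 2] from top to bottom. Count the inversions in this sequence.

35

Count, for each position, how many later elements it exceeds:
29: 8
26: 6
28: 6
12: 5
11: 4
10: 3
9: 2
7: 1
2: 0
Sum: 8 + 6 + 6 + 5 + 4 + 3 + 2 + 1 + 0 = 35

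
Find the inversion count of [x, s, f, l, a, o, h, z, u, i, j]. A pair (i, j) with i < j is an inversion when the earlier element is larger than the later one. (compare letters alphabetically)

29 inversions

Element-by-element contributions:
x → s, f, l, a, o, h, u, i, j → 9
s → f, l, a, o, h, i, j → 7
f → a → 1
l → a, h, i, j → 4
a → none → 0
o → h, i, j → 3
h → none → 0
z → u, i, j → 3
u → i, j → 2
i → none → 0
j → none → 0
Sum: 9 + 7 + 1 + 4 + 0 + 3 + 0 + 3 + 2 + 0 + 0 = 29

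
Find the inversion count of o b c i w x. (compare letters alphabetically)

3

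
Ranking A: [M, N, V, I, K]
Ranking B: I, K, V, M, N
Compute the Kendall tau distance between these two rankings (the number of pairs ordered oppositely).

Discordant pairs: 8

Assign each item its position (1..5) in the first ordering, then rewrite the second ordering as that position sequence:
positions: M→1, N→2, V→3, I→4, K→5
second ordering as positions: [4, 5, 3, 1, 2]
Discordant pairs = inversions in this position sequence.
4: 3, 1, 2 → 3
5: 3, 1, 2 → 3
3: 1, 2 → 2
1: 0
2: 0
Total: 3 + 3 + 2 + 0 + 0 = 8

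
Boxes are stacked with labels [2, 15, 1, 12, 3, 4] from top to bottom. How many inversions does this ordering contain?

Inversions: 7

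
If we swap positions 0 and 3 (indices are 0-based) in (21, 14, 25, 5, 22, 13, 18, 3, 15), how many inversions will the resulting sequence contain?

20 inversions

Positions 0 and 3 hold 21 and 5; after swapping, the array is [5, 14, 25, 21, 22, 13, 18, 3, 15].
Count, for each position, how many later elements it exceeds:
5 → 3 → 1
14 → 13, 3 → 2
25 → 21, 22, 13, 18, 3, 15 → 6
21 → 13, 18, 3, 15 → 4
22 → 13, 18, 3, 15 → 4
13 → 3 → 1
18 → 3, 15 → 2
3 → none → 0
15 → none → 0
Sum: 1 + 2 + 6 + 4 + 4 + 1 + 2 + 0 + 0 = 20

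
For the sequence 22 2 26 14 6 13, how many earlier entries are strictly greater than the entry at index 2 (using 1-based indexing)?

1

The element at index 2 is 2.
Elements before it: 22
Those larger than 2: 22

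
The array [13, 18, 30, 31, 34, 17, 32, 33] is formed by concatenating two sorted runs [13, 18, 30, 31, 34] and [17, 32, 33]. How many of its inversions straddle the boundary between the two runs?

For each element r of the right run, count left-run elements greater than r:
r = 17: 18, 30, 31, 34 → 4
r = 32: 34 → 1
r = 33: 34 → 1
Cross-inversions: 4 + 1 + 1 = 6

Split inversions: 6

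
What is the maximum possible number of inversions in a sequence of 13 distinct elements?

The maximum occurs when the array is in strictly decreasing order: every one of the C(13, 2) pairs is inverted.
C(13, 2) = 13·12/2 = 78

78 inversions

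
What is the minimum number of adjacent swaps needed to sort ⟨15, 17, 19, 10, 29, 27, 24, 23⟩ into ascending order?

9 adjacent swaps

The minimum number of adjacent swaps to sort an array equals its inversion count, since every such swap removes exactly one inversion.
Count inversions — for each element, later elements that are smaller:
15: 10 → 1
17: 10 → 1
19: 10 → 1
10: none → 0
29: 27, 24, 23 → 3
27: 24, 23 → 2
24: 23 → 1
23: none → 0
Total inversions: 1 + 1 + 1 + 0 + 3 + 2 + 1 + 0 = 9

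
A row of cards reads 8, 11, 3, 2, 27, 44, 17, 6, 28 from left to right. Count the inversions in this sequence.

Inversions: 13

Sweep left to right; for each value list the smaller values that follow it:
8 → 3, 2, 6 → 3
11 → 3, 2, 6 → 3
3 → 2 → 1
2 → none → 0
27 → 17, 6 → 2
44 → 17, 6, 28 → 3
17 → 6 → 1
6 → none → 0
28 → none → 0
Sum: 3 + 3 + 1 + 0 + 2 + 3 + 1 + 0 + 0 = 13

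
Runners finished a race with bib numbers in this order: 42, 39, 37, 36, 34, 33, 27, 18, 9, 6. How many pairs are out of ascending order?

45

Count, for each position, how many later elements it exceeds:
42: 9
39: 8
37: 7
36: 6
34: 5
33: 4
27: 3
18: 2
9: 1
6: 0
Sum: 9 + 8 + 7 + 6 + 5 + 4 + 3 + 2 + 1 + 0 = 45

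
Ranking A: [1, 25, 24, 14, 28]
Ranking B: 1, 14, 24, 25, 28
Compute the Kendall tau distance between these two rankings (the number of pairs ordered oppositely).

3 discordant pairs

Assign each item its position (1..5) in the first ordering, then rewrite the second ordering as that position sequence:
positions: 1→1, 25→2, 24→3, 14→4, 28→5
second ordering as positions: [1, 4, 3, 2, 5]
Discordant pairs = inversions in this position sequence.
1: 0
4: 3, 2 → 2
3: 2 → 1
2: 0
5: 0
Total: 0 + 2 + 1 + 0 + 0 = 3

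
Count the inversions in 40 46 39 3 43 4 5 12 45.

19 inversions

Sweep left to right; for each value list the smaller values that follow it:
40: 5
46: 7
39: 4
3: 0
43: 3
4: 0
5: 0
12: 0
45: 0
Sum: 5 + 7 + 4 + 0 + 3 + 0 + 0 + 0 + 0 = 19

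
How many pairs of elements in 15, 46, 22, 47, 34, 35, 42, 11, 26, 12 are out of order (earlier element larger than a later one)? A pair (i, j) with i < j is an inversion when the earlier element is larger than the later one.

27

Element-by-element contributions:
15 → 11, 12 → 2
46 → 22, 34, 35, 42, 11, 26, 12 → 7
22 → 11, 12 → 2
47 → 34, 35, 42, 11, 26, 12 → 6
34 → 11, 26, 12 → 3
35 → 11, 26, 12 → 3
42 → 11, 26, 12 → 3
11 → none → 0
26 → 12 → 1
12 → none → 0
Sum: 2 + 7 + 2 + 6 + 3 + 3 + 3 + 0 + 1 + 0 = 27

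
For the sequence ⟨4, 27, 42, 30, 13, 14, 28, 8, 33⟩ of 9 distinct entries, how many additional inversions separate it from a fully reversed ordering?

20

Maximum inversions for 9 distinct elements is C(9, 2) = 9·8/2 = 36.
Current inversions — for each element, count later smaller elements:
4: 0
27: 3
42: 6
30: 4
13: 1
14: 1
28: 1
8: 0
33: 0
Current total: 0 + 3 + 6 + 4 + 1 + 1 + 1 + 0 + 0 = 16
Shortfall: 36 − 16 = 20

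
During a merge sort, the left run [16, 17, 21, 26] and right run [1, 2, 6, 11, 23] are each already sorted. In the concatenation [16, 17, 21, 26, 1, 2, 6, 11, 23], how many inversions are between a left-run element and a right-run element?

17 cross-inversions

Count, for every r in R, how many entries of L exceed r:
r = 1: 16, 17, 21, 26 → 4
r = 2: 16, 17, 21, 26 → 4
r = 6: 16, 17, 21, 26 → 4
r = 11: 16, 17, 21, 26 → 4
r = 23: 26 → 1
Cross-inversions: 4 + 4 + 4 + 4 + 1 = 17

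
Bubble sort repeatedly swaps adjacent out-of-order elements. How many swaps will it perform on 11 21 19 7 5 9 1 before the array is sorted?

There are 17 adjacent swaps.

Minimum adjacent swaps = number of inversions (each swap of adjacent out-of-order elements removes one inversion and no swap can remove more).
Count inversions — for each element, later elements that are smaller:
11: 7, 5, 9, 1 → 4
21: 19, 7, 5, 9, 1 → 5
19: 7, 5, 9, 1 → 4
7: 5, 1 → 2
5: 1 → 1
9: 1 → 1
1: none → 0
Total inversions: 4 + 5 + 4 + 2 + 1 + 1 + 0 = 17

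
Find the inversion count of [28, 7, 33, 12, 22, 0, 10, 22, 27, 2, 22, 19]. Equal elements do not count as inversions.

Sweep left to right; for each value list the smaller values that follow it:
28 → 7, 12, 22, 0, 10, 22, 27, 2, 22, 19 → 10
7 → 0, 2 → 2
33 → 12, 22, 0, 10, 22, 27, 2, 22, 19 → 9
12 → 0, 10, 2 → 3
22 → 0, 10, 2, 19 → 4
0 → none → 0
10 → 2 → 1
22 → 2, 19 → 2
27 → 2, 22, 19 → 3
2 → none → 0
22 → 19 → 1
19 → none → 0
Sum: 10 + 2 + 9 + 3 + 4 + 0 + 1 + 2 + 3 + 0 + 1 + 0 = 35

35 out-of-order pairs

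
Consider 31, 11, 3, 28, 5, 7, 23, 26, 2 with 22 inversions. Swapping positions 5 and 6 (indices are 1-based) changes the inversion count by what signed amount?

+1

Positions 5 and 6 hold 5 and 7; after swapping, the array is [31, 11, 3, 28, 7, 5, 23, 26, 2].
Element-by-element contributions:
31: 8
11: 4
3: 1
28: 5
7: 2
5: 1
23: 1
26: 1
2: 0
Sum: 8 + 4 + 1 + 5 + 2 + 1 + 1 + 1 + 0 = 23
Change: 23 − 22 = +1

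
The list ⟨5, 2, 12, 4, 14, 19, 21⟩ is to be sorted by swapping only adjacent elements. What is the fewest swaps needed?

3

The minimum number of adjacent swaps to sort an array equals its inversion count, since every such swap removes exactly one inversion.
Count inversions — for each element, later elements that are smaller:
5: 2, 4 → 2
2: none → 0
12: 4 → 1
4: none → 0
14: none → 0
19: none → 0
21: none → 0
Total inversions: 2 + 0 + 1 + 0 + 0 + 0 + 0 = 3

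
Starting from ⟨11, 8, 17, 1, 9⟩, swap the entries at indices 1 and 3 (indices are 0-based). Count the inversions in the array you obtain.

Positions 1 and 3 hold 8 and 1; after swapping, the array is [11, 1, 17, 8, 9].
For each element, count later entries that are smaller:
11 → 1, 8, 9 → 3
1 → none → 0
17 → 8, 9 → 2
8 → none → 0
9 → none → 0
Sum: 3 + 0 + 2 + 0 + 0 = 5

5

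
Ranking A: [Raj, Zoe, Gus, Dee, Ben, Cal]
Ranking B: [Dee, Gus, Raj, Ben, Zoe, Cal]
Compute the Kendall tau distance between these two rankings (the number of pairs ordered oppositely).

Assign each item its position (1..6) in the first ordering, then rewrite the second ordering as that position sequence:
positions: Raj→1, Zoe→2, Gus→3, Dee→4, Ben→5, Cal→6
second ordering as positions: [4, 3, 1, 5, 2, 6]
Discordant pairs = inversions in this position sequence.
4: 3, 1, 2 → 3
3: 1, 2 → 2
1: 0
5: 2 → 1
2: 0
6: 0
Total: 3 + 2 + 0 + 1 + 0 + 0 = 6

6 discordant pairs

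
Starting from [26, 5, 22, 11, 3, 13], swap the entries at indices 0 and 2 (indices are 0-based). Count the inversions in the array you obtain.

Positions 0 and 2 hold 26 and 22; after swapping, the array is [22, 5, 26, 11, 3, 13].
Element-by-element contributions:
22: 4
5: 1
26: 3
11: 1
3: 0
13: 0
Sum: 4 + 1 + 3 + 1 + 0 + 0 = 9

There are 9 inversions.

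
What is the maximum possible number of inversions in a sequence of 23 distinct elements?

A reversed (strictly descending) arrangement makes every pair an inversion, giving C(23, 2) inversions.
C(23, 2) = 23·22/2 = 253

Inversions: 253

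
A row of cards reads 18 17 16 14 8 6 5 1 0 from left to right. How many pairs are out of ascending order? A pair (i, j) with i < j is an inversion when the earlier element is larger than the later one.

Inversions: 36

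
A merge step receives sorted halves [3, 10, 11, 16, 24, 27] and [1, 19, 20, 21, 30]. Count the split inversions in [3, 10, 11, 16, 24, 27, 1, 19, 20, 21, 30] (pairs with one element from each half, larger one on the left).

12

For each element r of the right run, count left-run elements greater than r:
r = 1: 3, 10, 11, 16, 24, 27 → 6
r = 19: 24, 27 → 2
r = 20: 24, 27 → 2
r = 21: 24, 27 → 2
r = 30: none → 0
Cross-inversions: 6 + 2 + 2 + 2 + 0 = 12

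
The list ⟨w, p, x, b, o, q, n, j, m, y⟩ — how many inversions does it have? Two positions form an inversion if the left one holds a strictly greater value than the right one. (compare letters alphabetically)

Count, for each position, how many later elements it exceeds:
w → p, b, o, q, n, j, m → 7
p → b, o, n, j, m → 5
x → b, o, q, n, j, m → 6
b → none → 0
o → n, j, m → 3
q → n, j, m → 3
n → j, m → 2
j → none → 0
m → none → 0
y → none → 0
Sum: 7 + 5 + 6 + 0 + 3 + 3 + 2 + 0 + 0 + 0 = 26

26 inversions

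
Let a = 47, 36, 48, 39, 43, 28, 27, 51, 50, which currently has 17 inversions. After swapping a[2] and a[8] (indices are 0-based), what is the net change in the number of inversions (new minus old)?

+1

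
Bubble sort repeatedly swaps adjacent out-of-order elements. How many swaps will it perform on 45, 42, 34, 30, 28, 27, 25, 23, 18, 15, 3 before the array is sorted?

55

The minimum number of adjacent swaps to sort an array equals its inversion count, since every such swap removes exactly one inversion.
Count inversions — for each element, later elements that are smaller:
45: 42, 34, 30, 28, 27, 25, 23, 18, 15, 3 → 10
42: 34, 30, 28, 27, 25, 23, 18, 15, 3 → 9
34: 30, 28, 27, 25, 23, 18, 15, 3 → 8
30: 28, 27, 25, 23, 18, 15, 3 → 7
28: 27, 25, 23, 18, 15, 3 → 6
27: 25, 23, 18, 15, 3 → 5
25: 23, 18, 15, 3 → 4
23: 18, 15, 3 → 3
18: 15, 3 → 2
15: 3 → 1
3: none → 0
Total inversions: 10 + 9 + 8 + 7 + 6 + 5 + 4 + 3 + 2 + 1 + 0 = 55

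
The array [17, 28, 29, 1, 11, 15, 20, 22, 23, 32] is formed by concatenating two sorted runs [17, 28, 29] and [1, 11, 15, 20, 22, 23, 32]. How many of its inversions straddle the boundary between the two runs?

Take each right-half value and tally the left-half values above it:
r = 1: 17, 28, 29 → 3
r = 11: 17, 28, 29 → 3
r = 15: 17, 28, 29 → 3
r = 20: 28, 29 → 2
r = 22: 28, 29 → 2
r = 23: 28, 29 → 2
r = 32: none → 0
Cross-inversions: 3 + 3 + 3 + 2 + 2 + 2 + 0 = 15

15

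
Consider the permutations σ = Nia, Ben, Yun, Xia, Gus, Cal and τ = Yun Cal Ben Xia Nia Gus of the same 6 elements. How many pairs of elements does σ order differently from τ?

There are 8 discordant pairs.

Assign each item its position (1..6) in the first ordering, then rewrite the second ordering as that position sequence:
positions: Nia→1, Ben→2, Yun→3, Xia→4, Gus→5, Cal→6
second ordering as positions: [3, 6, 2, 4, 1, 5]
Discordant pairs = inversions in this position sequence.
3: 2, 1 → 2
6: 2, 4, 1, 5 → 4
2: 1 → 1
4: 1 → 1
1: 0
5: 0
Total: 2 + 4 + 1 + 1 + 0 + 0 = 8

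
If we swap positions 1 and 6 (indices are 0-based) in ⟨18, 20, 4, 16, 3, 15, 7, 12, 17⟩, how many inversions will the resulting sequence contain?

16

Positions 1 and 6 hold 20 and 7; after swapping, the array is [18, 7, 4, 16, 3, 15, 20, 12, 17].
Element-by-element contributions:
18 → 7, 4, 16, 3, 15, 12, 17 → 7
7 → 4, 3 → 2
4 → 3 → 1
16 → 3, 15, 12 → 3
3 → none → 0
15 → 12 → 1
20 → 12, 17 → 2
12 → none → 0
17 → none → 0
Sum: 7 + 2 + 1 + 3 + 0 + 1 + 2 + 0 + 0 = 16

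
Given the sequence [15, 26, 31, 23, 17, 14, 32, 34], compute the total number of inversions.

There are 10 inversions.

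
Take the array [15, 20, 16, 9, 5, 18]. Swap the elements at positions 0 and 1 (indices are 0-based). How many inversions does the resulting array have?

10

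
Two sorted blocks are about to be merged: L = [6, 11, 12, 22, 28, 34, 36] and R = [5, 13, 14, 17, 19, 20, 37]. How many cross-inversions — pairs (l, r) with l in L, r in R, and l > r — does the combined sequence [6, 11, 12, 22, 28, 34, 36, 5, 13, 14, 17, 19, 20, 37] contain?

Take each right-half value and tally the left-half values above it:
r = 5: 6, 11, 12, 22, 28, 34, 36 → 7
r = 13: 22, 28, 34, 36 → 4
r = 14: 22, 28, 34, 36 → 4
r = 17: 22, 28, 34, 36 → 4
r = 19: 22, 28, 34, 36 → 4
r = 20: 22, 28, 34, 36 → 4
r = 37: none → 0
Cross-inversions: 7 + 4 + 4 + 4 + 4 + 4 + 0 = 27

27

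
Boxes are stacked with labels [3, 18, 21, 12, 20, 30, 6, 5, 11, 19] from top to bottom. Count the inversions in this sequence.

22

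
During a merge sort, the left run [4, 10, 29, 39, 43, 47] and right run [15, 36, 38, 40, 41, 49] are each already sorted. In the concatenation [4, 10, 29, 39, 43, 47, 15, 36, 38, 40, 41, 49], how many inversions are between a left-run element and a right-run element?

There are 14 cross-inversions.

Count, for every r in R, how many entries of L exceed r:
r = 15: 29, 39, 43, 47 → 4
r = 36: 39, 43, 47 → 3
r = 38: 39, 43, 47 → 3
r = 40: 43, 47 → 2
r = 41: 43, 47 → 2
r = 49: none → 0
Cross-inversions: 4 + 3 + 3 + 2 + 2 + 0 = 14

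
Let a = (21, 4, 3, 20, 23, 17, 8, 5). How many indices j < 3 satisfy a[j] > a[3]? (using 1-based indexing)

The element at index 3 is 3.
Elements before it: 21, 4
Those larger than 3: 21, 4

2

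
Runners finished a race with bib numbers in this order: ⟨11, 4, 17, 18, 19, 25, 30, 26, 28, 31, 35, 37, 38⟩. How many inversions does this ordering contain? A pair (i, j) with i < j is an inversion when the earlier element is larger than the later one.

3 inversions

Element-by-element contributions:
11: 1
4: 0
17: 0
18: 0
19: 0
25: 0
30: 2
26: 0
28: 0
31: 0
35: 0
37: 0
38: 0
Sum: 1 + 0 + 0 + 0 + 0 + 0 + 2 + 0 + 0 + 0 + 0 + 0 + 0 = 3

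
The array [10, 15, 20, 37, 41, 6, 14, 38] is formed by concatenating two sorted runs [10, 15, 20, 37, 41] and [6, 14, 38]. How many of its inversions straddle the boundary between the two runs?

10

For each element r of the right run, count left-run elements greater than r:
r = 6: 10, 15, 20, 37, 41 → 5
r = 14: 15, 20, 37, 41 → 4
r = 38: 41 → 1
Cross-inversions: 5 + 4 + 1 = 10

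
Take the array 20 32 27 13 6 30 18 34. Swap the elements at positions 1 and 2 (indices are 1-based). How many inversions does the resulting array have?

14

Positions 1 and 2 hold 20 and 32; after swapping, the array is [32, 20, 27, 13, 6, 30, 18, 34].
Count, for each position, how many later elements it exceeds:
32: 6
20: 3
27: 3
13: 1
6: 0
30: 1
18: 0
34: 0
Sum: 6 + 3 + 3 + 1 + 0 + 1 + 0 + 0 = 14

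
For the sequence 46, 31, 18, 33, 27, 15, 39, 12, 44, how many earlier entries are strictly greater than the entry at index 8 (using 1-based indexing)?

The element at index 8 is 12.
Elements before it: 46, 31, 18, 33, 27, 15, 39
Those larger than 12: 46, 31, 18, 33, 27, 15, 39

7 such elements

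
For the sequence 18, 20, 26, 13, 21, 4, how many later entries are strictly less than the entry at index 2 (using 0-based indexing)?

The element at index 2 is 26.
Elements after it: 13, 21, 4
Those smaller than 26: 13, 21, 4

3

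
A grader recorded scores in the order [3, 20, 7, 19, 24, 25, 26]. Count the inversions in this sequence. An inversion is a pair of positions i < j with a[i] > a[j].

Out-of-order index pairs (0-indexed):
(1,2): 20 > 7
(1,3): 20 > 19
That's 2 pairs.

There are 2 out-of-order pairs.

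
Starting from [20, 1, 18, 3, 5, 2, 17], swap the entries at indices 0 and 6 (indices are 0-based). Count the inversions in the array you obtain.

Positions 0 and 6 hold 20 and 17; after swapping, the array is [17, 1, 18, 3, 5, 2, 20].
For each element, count later entries that are smaller:
17 → 1, 3, 5, 2 → 4
1 → none → 0
18 → 3, 5, 2 → 3
3 → 2 → 1
5 → 2 → 1
2 → none → 0
20 → none → 0
Sum: 4 + 0 + 3 + 1 + 1 + 0 + 0 = 9

9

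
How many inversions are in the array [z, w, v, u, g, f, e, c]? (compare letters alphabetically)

Element-by-element contributions:
z → w, v, u, g, f, e, c → 7
w → v, u, g, f, e, c → 6
v → u, g, f, e, c → 5
u → g, f, e, c → 4
g → f, e, c → 3
f → e, c → 2
e → c → 1
c → none → 0
Sum: 7 + 6 + 5 + 4 + 3 + 2 + 1 + 0 = 28

28 inversions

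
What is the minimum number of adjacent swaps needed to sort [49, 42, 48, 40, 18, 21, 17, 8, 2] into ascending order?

There are 34 swaps.

Each adjacent swap fixes exactly one inversion, so the minimum swap count equals the number of inversions.
Count inversions — for each element, later elements that are smaller:
49: 42, 48, 40, 18, 21, 17, 8, 2 → 8
42: 40, 18, 21, 17, 8, 2 → 6
48: 40, 18, 21, 17, 8, 2 → 6
40: 18, 21, 17, 8, 2 → 5
18: 17, 8, 2 → 3
21: 17, 8, 2 → 3
17: 8, 2 → 2
8: 2 → 1
2: none → 0
Total inversions: 8 + 6 + 6 + 5 + 3 + 3 + 2 + 1 + 0 = 34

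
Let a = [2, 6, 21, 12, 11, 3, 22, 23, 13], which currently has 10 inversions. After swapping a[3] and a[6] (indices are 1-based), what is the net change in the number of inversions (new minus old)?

Positions 3 and 6 hold 21 and 3; after swapping, the array is [2, 6, 3, 12, 11, 21, 22, 23, 13].
Element-by-element contributions:
2: 0
6: 1
3: 0
12: 1
11: 0
21: 1
22: 1
23: 1
13: 0
Sum: 0 + 1 + 0 + 1 + 0 + 1 + 1 + 1 + 0 = 5
Change: 5 − 10 = -5

-5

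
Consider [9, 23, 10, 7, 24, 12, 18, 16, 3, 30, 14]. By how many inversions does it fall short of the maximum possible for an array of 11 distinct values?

31 inversions short

Maximum inversions for 11 distinct elements is C(11, 2) = 11·10/2 = 55.
Current inversions — for each element, count later smaller elements:
9: 2
23: 7
10: 2
7: 1
24: 5
12: 1
18: 3
16: 2
3: 0
30: 1
14: 0
Current total: 2 + 7 + 2 + 1 + 5 + 1 + 3 + 2 + 0 + 1 + 0 = 24
Shortfall: 55 − 24 = 31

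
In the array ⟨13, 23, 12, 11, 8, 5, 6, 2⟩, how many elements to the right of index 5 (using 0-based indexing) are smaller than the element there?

1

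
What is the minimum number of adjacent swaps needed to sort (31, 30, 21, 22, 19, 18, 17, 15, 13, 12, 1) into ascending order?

Each adjacent swap fixes exactly one inversion, so the minimum swap count equals the number of inversions.
Count inversions — for each element, later elements that are smaller:
31: 30, 21, 22, 19, 18, 17, 15, 13, 12, 1 → 10
30: 21, 22, 19, 18, 17, 15, 13, 12, 1 → 9
21: 19, 18, 17, 15, 13, 12, 1 → 7
22: 19, 18, 17, 15, 13, 12, 1 → 7
19: 18, 17, 15, 13, 12, 1 → 6
18: 17, 15, 13, 12, 1 → 5
17: 15, 13, 12, 1 → 4
15: 13, 12, 1 → 3
13: 12, 1 → 2
12: 1 → 1
1: none → 0
Total inversions: 10 + 9 + 7 + 7 + 6 + 5 + 4 + 3 + 2 + 1 + 0 = 54

54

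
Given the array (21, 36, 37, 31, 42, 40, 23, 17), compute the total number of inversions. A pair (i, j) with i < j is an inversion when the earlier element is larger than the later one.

15 inversions

Sweep left to right; for each value list the smaller values that follow it:
21 → 17 → 1
36 → 31, 23, 17 → 3
37 → 31, 23, 17 → 3
31 → 23, 17 → 2
42 → 40, 23, 17 → 3
40 → 23, 17 → 2
23 → 17 → 1
17 → none → 0
Sum: 1 + 3 + 3 + 2 + 3 + 2 + 1 + 0 = 15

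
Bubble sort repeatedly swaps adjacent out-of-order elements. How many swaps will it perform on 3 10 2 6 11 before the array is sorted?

The minimum number of adjacent swaps to sort an array equals its inversion count, since every such swap removes exactly one inversion.
Count inversions — for each element, later elements that are smaller:
3: 2 → 1
10: 2, 6 → 2
2: none → 0
6: none → 0
11: none → 0
Total inversions: 1 + 2 + 0 + 0 + 0 = 3

3 swaps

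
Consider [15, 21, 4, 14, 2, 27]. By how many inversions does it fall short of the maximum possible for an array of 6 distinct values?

7

Maximum inversions for 6 distinct elements is C(6, 2) = 6·5/2 = 15.
Current inversions — for each element, count later smaller elements:
15: 3
21: 3
4: 1
14: 1
2: 0
27: 0
Current total: 3 + 3 + 1 + 1 + 0 + 0 = 8
Shortfall: 15 − 8 = 7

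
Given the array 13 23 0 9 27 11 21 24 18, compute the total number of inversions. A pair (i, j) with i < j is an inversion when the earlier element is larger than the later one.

14 inversions

For each element, count later entries that are smaller:
13 → 0, 9, 11 → 3
23 → 0, 9, 11, 21, 18 → 5
0 → none → 0
9 → none → 0
27 → 11, 21, 24, 18 → 4
11 → none → 0
21 → 18 → 1
24 → 18 → 1
18 → none → 0
Sum: 3 + 5 + 0 + 0 + 4 + 0 + 1 + 1 + 0 = 14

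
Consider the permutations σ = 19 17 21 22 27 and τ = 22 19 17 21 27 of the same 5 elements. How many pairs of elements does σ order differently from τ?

Discordant pairs: 3

Assign each item its position (1..5) in the first ordering, then rewrite the second ordering as that position sequence:
positions: 19→1, 17→2, 21→3, 22→4, 27→5
second ordering as positions: [4, 1, 2, 3, 5]
Discordant pairs = inversions in this position sequence.
4: 1, 2, 3 → 3
1: 0
2: 0
3: 0
5: 0
Total: 3 + 0 + 0 + 0 + 0 = 3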